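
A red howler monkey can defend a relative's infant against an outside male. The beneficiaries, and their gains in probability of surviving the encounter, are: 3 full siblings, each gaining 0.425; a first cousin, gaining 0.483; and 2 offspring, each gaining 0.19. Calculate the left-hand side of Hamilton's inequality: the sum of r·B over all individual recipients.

r to a full sibling = 0.5 (full sibs share both parents — two paths of length 2: r = 2·(1/2)^2 = 1/2).
r to a first cousin = 0.125 (first cousins share one grandparent pair — two paths of length 4: r = 2·(1/2)^4 = 1/8).
r to an offspring = 1/2 (one parent–offspring link: r = (1/2)^1 = 1/2).
Summing one r·B term per recipient: 3·0.5·0.425 + 1·0.125·0.483 + 2·0.5·0.19 = 0.887875.

0.887875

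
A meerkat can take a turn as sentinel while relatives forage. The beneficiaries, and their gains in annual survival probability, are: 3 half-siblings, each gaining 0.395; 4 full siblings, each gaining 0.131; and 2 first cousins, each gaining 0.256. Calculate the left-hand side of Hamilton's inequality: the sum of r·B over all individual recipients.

0.62225

r to a half-sibling = 0.25 (half-sibs share one parent — one path of length 2: r = (1/2)^2 = 1/4).
r to a full sibling = 1/2 (full sibs share both parents — two paths of length 2: r = 2·(1/2)^2 = 1/2).
r to a first cousin = 1/8 (first cousins share one grandparent pair — two paths of length 4: r = 2·(1/2)^4 = 1/8).
Summing one r·B term per recipient: 3·0.25·0.395 + 4·0.5·0.131 + 2·0.125·0.256 = 0.62225.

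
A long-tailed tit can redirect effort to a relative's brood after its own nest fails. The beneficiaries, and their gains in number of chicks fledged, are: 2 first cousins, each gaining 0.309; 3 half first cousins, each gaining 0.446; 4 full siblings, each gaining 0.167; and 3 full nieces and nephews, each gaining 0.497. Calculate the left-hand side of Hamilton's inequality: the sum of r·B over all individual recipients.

r to a first cousin = 1/8 (first cousins share one grandparent pair — two paths of length 4: r = 2·(1/2)^4 = 1/8).
r to a half first cousin = 0.0625 (half first cousins share one grandparent — one path of length 4: r = (1/2)^4 = 1/16).
r to a full sibling = 0.5 (full sibs share both parents — two paths of length 2: r = 2·(1/2)^2 = 1/2).
r to a full niece or nephew = 1/4 (full aunt/uncle↔niece/nephew: two paths of length 3 through the shared grandparent pair: r = 2·(1/2)^3 = 1/4).
Summing one r·B term per recipient: 2·0.125·0.309 + 3·0.0625·0.446 + 4·0.5·0.167 + 3·0.25·0.497 = 0.867625.

0.867625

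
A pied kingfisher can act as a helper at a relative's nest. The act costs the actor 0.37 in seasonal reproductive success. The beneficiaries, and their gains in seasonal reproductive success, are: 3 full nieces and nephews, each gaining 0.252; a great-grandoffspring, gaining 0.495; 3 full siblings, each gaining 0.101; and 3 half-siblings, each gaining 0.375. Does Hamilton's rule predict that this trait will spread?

Hamilton's rule: the trait is favored when the sum of r·B over every recipient exceeds the actor's cost C.
r to a full niece or nephew = 0.25 (full aunt/uncle↔niece/nephew: two paths of length 3 through the shared grandparent pair: r = 2·(1/2)^3 = 1/4).
r to a great-grandoffspring = 1/8 (three parent–offspring links: r = (1/2)^3 = 1/8).
r to a full sibling = 0.5 (full sibs share both parents — two paths of length 2: r = 2·(1/2)^2 = 1/2).
r to a half-sibling = 0.25 (half-sibs share one parent — one path of length 2: r = (1/2)^2 = 1/4).
Summing one r·B term per recipient: 3·0.25·0.252 + 1·0.125·0.495 + 3·0.5·0.101 + 3·0.25·0.375 = 0.683625.
0.683625 > 0.37: the indirect benefit exceeds the cost.

Yes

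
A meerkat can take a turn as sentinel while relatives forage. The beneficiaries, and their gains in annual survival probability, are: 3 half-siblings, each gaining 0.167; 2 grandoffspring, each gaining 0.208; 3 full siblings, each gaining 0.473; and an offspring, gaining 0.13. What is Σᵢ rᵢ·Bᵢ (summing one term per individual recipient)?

r to a half-sibling = 0.25 (half-sibs share one parent — one path of length 2: r = (1/2)^2 = 1/4).
r to a grandoffspring = 1/4 (two parent–offspring links: r = (1/2)^2 = 1/4).
r to a full sibling = 1/2 (full sibs share both parents — two paths of length 2: r = 2·(1/2)^2 = 1/2).
r to an offspring = 1/2 (one parent–offspring link: r = (1/2)^1 = 1/2).
Summing one r·B term per recipient: 3·0.25·0.167 + 2·0.25·0.208 + 3·0.5·0.473 + 1·0.5·0.13 = 1.00375.

1.00375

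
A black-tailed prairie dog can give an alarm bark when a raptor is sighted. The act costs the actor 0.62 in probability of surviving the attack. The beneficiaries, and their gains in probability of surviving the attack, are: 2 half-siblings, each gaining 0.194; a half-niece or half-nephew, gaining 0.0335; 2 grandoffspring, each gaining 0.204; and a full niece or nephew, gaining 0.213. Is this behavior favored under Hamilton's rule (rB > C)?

No

Hamilton's rule: the trait is favored when the sum of r·B over every recipient exceeds the actor's cost C.
r to a half-sibling = 0.25 (half-sibs share one parent — one path of length 2: r = (1/2)^2 = 1/4).
r to a half-niece or half-nephew = 0.125 (half-aunt/uncle↔niece/nephew: one path of length 3: r = (1/2)^3 = 1/8).
r to a grandoffspring = 1/4 (two parent–offspring links: r = (1/2)^2 = 1/4).
r to a full niece or nephew = 1/4 (full aunt/uncle↔niece/nephew: two paths of length 3 through the shared grandparent pair: r = 2·(1/2)^3 = 1/4).
Summing one r·B term per recipient: 2·0.25·0.194 + 1·0.125·0.0335 + 2·0.25·0.204 + 1·0.25·0.213 = 0.2564375.
0.2564375 < 0.62: the indirect benefit is less than the cost.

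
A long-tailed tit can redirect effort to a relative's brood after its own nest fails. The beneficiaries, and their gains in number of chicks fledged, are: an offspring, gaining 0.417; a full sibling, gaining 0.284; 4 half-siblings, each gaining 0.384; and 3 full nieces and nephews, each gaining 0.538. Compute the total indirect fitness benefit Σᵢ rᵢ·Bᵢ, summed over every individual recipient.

r to an offspring = 1/2 (one parent–offspring link: r = (1/2)^1 = 1/2).
r to a full sibling = 1/2 (full sibs share both parents — two paths of length 2: r = 2·(1/2)^2 = 1/2).
r to a half-sibling = 1/4 (half-sibs share one parent — one path of length 2: r = (1/2)^2 = 1/4).
r to a full niece or nephew = 0.25 (full aunt/uncle↔niece/nephew: two paths of length 3 through the shared grandparent pair: r = 2·(1/2)^3 = 1/4).
Summing one r·B term per recipient: 1·0.5·0.417 + 1·0.5·0.284 + 4·0.25·0.384 + 3·0.25·0.538 = 1.138.

1.138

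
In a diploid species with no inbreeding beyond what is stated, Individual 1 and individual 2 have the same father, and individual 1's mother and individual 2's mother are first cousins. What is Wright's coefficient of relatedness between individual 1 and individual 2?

Relatedness sums over independent paths through distinct common ancestors.
Individual 1 and individual 2 are related in two ways: half-sibs through their shared father (r = 1/4) and second cousins through their mothers (r = 1/32).
r = 1/4 + 1/32 = 0.28125.

0.28125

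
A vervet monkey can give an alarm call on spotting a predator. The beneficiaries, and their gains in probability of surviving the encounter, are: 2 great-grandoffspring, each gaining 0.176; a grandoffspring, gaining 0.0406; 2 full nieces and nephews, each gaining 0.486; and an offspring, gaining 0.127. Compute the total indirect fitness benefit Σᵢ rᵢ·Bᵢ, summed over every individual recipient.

r to a great-grandoffspring = 0.125 (three parent–offspring links: r = (1/2)^3 = 1/8).
r to a grandoffspring = 0.25 (two parent–offspring links: r = (1/2)^2 = 1/4).
r to a full niece or nephew = 1/4 (full aunt/uncle↔niece/nephew: two paths of length 3 through the shared grandparent pair: r = 2·(1/2)^3 = 1/4).
r to an offspring = 0.5 (one parent–offspring link: r = (1/2)^1 = 1/2).
Summing one r·B term per recipient: 2·0.125·0.176 + 1·0.25·0.0406 + 2·0.25·0.486 + 1·0.5·0.127 = 0.36065.

0.36065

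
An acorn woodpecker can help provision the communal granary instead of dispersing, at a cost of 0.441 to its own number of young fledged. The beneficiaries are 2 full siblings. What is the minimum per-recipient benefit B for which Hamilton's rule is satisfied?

0.441

r to a full sibling = 0.5 (full sibs share both parents — two paths of length 2: r = 2·(1/2)^2 = 1/2).
Hamilton's rule with n recipients of equal r: n·r·B > C, so B > C/(n·r) = 0.441/(2·0.5) = 0.441.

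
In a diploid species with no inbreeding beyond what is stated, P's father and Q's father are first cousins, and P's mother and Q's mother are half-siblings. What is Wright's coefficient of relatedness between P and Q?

Relatedness sums over independent paths through distinct common ancestors.
P and Q are related in two ways: second cousins through their fathers (r = 1/32) and half first cousins through their mothers (r = 1/16).
r = 1/32 + 1/16 = 3/32 = 0.09375.

0.09375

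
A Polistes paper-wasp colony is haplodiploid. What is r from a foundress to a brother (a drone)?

0.25

Her haploid brother carries none of their father's genes and a random half of their mother's genome; that half matches the maternal half of her own genome with probability 1/2: r = 1/2 · 1/2 = 1/4.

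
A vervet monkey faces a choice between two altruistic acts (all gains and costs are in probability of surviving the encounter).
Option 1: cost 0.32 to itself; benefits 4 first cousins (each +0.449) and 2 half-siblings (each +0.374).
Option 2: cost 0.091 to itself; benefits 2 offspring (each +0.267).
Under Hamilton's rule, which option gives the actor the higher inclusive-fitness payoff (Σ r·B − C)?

Option 1: r to a first cousin = 0.125.
Option 1: r to a half-sibling = 0.25.
Option 1: Σ r·B − C = (4·0.125·0.449 + 2·0.25·0.374) − 0.32 = 0.0915.
Option 2: r to an offspring = 0.5.
Option 2: Σ r·B − C = (2·0.5·0.267) − 0.091 = 0.176.
Option 2 has the higher net inclusive-fitness payoff.

Option 2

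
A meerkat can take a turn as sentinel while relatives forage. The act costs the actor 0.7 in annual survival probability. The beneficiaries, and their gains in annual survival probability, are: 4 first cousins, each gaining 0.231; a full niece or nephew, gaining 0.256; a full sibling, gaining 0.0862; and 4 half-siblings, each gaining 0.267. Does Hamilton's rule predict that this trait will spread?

Hamilton's rule: the trait is favored when the sum of r·B over every recipient exceeds the actor's cost C.
r to a first cousin = 0.125 (first cousins share one grandparent pair — two paths of length 4: r = 2·(1/2)^4 = 1/8).
r to a full niece or nephew = 1/4 (full aunt/uncle↔niece/nephew: two paths of length 3 through the shared grandparent pair: r = 2·(1/2)^3 = 1/4).
r to a full sibling = 1/2 (full sibs share both parents — two paths of length 2: r = 2·(1/2)^2 = 1/2).
r to a half-sibling = 0.25 (half-sibs share one parent — one path of length 2: r = (1/2)^2 = 1/4).
Summing one r·B term per recipient: 4·0.125·0.231 + 1·0.25·0.256 + 1·0.5·0.0862 + 4·0.25·0.267 = 0.4896.
0.4896 < 0.7: the indirect benefit is less than the cost.

No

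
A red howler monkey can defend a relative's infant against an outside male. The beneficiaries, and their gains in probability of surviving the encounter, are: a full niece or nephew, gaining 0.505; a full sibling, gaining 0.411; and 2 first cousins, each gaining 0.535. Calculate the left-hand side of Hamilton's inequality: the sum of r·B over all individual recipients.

r to a full niece or nephew = 1/4 (full aunt/uncle↔niece/nephew: two paths of length 3 through the shared grandparent pair: r = 2·(1/2)^3 = 1/4).
r to a full sibling = 0.5 (full sibs share both parents — two paths of length 2: r = 2·(1/2)^2 = 1/2).
r to a first cousin = 1/8 (first cousins share one grandparent pair — two paths of length 4: r = 2·(1/2)^4 = 1/8).
Summing one r·B term per recipient: 1·0.25·0.505 + 1·0.5·0.411 + 2·0.125·0.535 = 0.4655.

0.4655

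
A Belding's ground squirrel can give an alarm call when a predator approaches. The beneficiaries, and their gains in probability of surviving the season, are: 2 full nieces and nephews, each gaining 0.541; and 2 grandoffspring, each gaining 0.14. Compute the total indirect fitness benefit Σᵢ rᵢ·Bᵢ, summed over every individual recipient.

r to a full niece or nephew = 0.25 (full aunt/uncle↔niece/nephew: two paths of length 3 through the shared grandparent pair: r = 2·(1/2)^3 = 1/4).
r to a grandoffspring = 0.25 (two parent–offspring links: r = (1/2)^2 = 1/4).
Summing one r·B term per recipient: 2·0.25·0.541 + 2·0.25·0.14 = 0.3405.

0.3405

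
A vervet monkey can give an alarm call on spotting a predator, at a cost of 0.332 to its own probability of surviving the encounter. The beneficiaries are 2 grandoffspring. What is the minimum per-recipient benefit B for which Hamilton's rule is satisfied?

0.664

r to a grandoffspring = 0.25 (two parent–offspring links: r = (1/2)^2 = 1/4).
Hamilton's rule with n recipients of equal r: n·r·B > C, so B > C/(n·r) = 0.332/(2·0.25) = 0.664.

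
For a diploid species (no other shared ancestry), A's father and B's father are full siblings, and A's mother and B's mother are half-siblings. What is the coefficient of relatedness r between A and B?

0.1875

Relatedness sums over independent paths through distinct common ancestors.
A and B are related in two ways: first cousins through their fathers (r = 1/8) and half first cousins through their mothers (r = 1/16).
r = 1/8 + 1/16 = 3/16 = 0.1875.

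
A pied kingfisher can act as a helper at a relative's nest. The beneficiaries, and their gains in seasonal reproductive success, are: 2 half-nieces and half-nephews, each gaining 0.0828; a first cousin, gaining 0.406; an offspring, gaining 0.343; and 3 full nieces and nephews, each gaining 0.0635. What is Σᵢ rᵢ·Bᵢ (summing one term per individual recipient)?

0.290575

r to a half-niece or half-nephew = 1/8 (half-aunt/uncle↔niece/nephew: one path of length 3: r = (1/2)^3 = 1/8).
r to a first cousin = 1/8 (first cousins share one grandparent pair — two paths of length 4: r = 2·(1/2)^4 = 1/8).
r to an offspring = 1/2 (one parent–offspring link: r = (1/2)^1 = 1/2).
r to a full niece or nephew = 0.25 (full aunt/uncle↔niece/nephew: two paths of length 3 through the shared grandparent pair: r = 2·(1/2)^3 = 1/4).
Summing one r·B term per recipient: 2·0.125·0.0828 + 1·0.125·0.406 + 1·0.5·0.343 + 3·0.25·0.0635 = 0.290575.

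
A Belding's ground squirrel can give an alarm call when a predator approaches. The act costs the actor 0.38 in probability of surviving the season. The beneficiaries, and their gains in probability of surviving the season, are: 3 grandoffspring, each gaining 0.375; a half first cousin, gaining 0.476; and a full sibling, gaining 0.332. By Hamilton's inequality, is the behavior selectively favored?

Hamilton's rule: the trait is favored when the sum of r·B over every recipient exceeds the actor's cost C.
r to a grandoffspring = 0.25 (two parent–offspring links: r = (1/2)^2 = 1/4).
r to a half first cousin = 0.0625 (half first cousins share one grandparent — one path of length 4: r = (1/2)^4 = 1/16).
r to a full sibling = 1/2 (full sibs share both parents — two paths of length 2: r = 2·(1/2)^2 = 1/2).
Summing one r·B term per recipient: 3·0.25·0.375 + 1·0.0625·0.476 + 1·0.5·0.332 = 0.477.
0.477 > 0.38: the indirect benefit exceeds the cost.

Yes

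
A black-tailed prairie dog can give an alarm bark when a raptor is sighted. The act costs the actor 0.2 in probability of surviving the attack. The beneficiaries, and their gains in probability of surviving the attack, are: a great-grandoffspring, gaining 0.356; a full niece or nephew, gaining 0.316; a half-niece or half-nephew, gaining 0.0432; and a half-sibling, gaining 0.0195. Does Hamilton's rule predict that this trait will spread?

Hamilton's rule: the trait is favored when the sum of r·B over every recipient exceeds the actor's cost C.
r to a great-grandoffspring = 0.125 (three parent–offspring links: r = (1/2)^3 = 1/8).
r to a full niece or nephew = 1/4 (full aunt/uncle↔niece/nephew: two paths of length 3 through the shared grandparent pair: r = 2·(1/2)^3 = 1/4).
r to a half-niece or half-nephew = 0.125 (half-aunt/uncle↔niece/nephew: one path of length 3: r = (1/2)^3 = 1/8).
r to a half-sibling = 1/4 (half-sibs share one parent — one path of length 2: r = (1/2)^2 = 1/4).
Summing one r·B term per recipient: 1·0.125·0.356 + 1·0.25·0.316 + 1·0.125·0.0432 + 1·0.25·0.0195 = 0.133775.
0.133775 < 0.2: the indirect benefit is less than the cost.

No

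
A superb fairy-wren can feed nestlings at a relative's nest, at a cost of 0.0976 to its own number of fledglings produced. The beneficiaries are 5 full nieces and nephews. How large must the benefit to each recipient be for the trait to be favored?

r to a full niece or nephew = 1/4 (full aunt/uncle↔niece/nephew: two paths of length 3 through the shared grandparent pair: r = 2·(1/2)^3 = 1/4).
Hamilton's rule with n recipients of equal r: n·r·B > C, so B > C/(n·r) = 0.0976/(5·0.25) = 0.0781.

0.0781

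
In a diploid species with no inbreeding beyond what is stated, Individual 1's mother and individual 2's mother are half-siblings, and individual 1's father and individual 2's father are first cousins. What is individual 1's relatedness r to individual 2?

Wright's path rule: contributions from independent ancestry routes add.
Individual 1 and individual 2 are related in two ways: half first cousins through their mothers (r = 1/16) and second cousins through their fathers (r = 1/32).
r = 1/16 + 1/32 = 3/32 = 0.09375.

0.09375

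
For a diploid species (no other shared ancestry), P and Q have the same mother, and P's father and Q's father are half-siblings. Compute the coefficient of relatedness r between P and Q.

Wright's path rule: contributions from independent ancestry routes add.
P and Q are related in two ways: half-sibs through their shared mother (r = 1/4) and half first cousins through their fathers (r = 1/16).
r = 1/4 + 1/16 = 0.3125.

0.3125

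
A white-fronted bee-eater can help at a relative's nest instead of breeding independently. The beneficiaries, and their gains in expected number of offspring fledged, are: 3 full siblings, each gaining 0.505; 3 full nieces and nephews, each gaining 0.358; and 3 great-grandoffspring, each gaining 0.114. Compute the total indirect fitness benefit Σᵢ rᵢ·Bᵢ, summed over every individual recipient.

r to a full sibling = 1/2 (full sibs share both parents — two paths of length 2: r = 2·(1/2)^2 = 1/2).
r to a full niece or nephew = 0.25 (full aunt/uncle↔niece/nephew: two paths of length 3 through the shared grandparent pair: r = 2·(1/2)^3 = 1/4).
r to a great-grandoffspring = 1/8 (three parent–offspring links: r = (1/2)^3 = 1/8).
Summing one r·B term per recipient: 3·0.5·0.505 + 3·0.25·0.358 + 3·0.125·0.114 = 1.06875.

1.06875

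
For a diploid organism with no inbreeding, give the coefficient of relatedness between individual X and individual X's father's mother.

0.25

Each parent–offspring link contributes a factor of 1/2, and independent paths through distinct common ancestors add.
Two parent–offspring links: r = (1/2)^2 = 1/4.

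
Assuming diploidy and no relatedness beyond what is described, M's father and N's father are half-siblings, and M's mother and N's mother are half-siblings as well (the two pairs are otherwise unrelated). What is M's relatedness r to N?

0.125

With two independent routes of shared ancestry, r is the sum of the two contributions.
M and N are related in two ways: half first cousins through their fathers (r = 1/16) and half first cousins through their mothers (r = 1/16).
r = 1/16 + 1/16 = 1/8 = 0.125.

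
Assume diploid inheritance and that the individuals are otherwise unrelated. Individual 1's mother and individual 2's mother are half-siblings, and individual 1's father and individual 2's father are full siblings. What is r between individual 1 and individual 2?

0.1875

With two independent routes of shared ancestry, r is the sum of the two contributions.
Individual 1 and individual 2 are related in two ways: half first cousins through their mothers (r = 1/16) and first cousins through their fathers (r = 1/8).
r = 1/16 + 1/8 = 3/16 = 0.1875.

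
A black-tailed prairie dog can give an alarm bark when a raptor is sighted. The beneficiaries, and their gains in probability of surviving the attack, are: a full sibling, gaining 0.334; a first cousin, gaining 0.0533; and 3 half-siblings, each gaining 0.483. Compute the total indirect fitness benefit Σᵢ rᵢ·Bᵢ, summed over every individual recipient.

r to a full sibling = 0.5 (full sibs share both parents — two paths of length 2: r = 2·(1/2)^2 = 1/2).
r to a first cousin = 0.125 (first cousins share one grandparent pair — two paths of length 4: r = 2·(1/2)^4 = 1/8).
r to a half-sibling = 0.25 (half-sibs share one parent — one path of length 2: r = (1/2)^2 = 1/4).
Summing one r·B term per recipient: 1·0.5·0.334 + 1·0.125·0.0533 + 3·0.25·0.483 = 0.5359125.

0.5359125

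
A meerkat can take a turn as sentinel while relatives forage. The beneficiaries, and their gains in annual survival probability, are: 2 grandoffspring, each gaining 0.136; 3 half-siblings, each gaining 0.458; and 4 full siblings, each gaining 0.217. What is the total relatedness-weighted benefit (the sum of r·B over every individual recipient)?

r to a grandoffspring = 0.25 (two parent–offspring links: r = (1/2)^2 = 1/4).
r to a half-sibling = 1/4 (half-sibs share one parent — one path of length 2: r = (1/2)^2 = 1/4).
r to a full sibling = 0.5 (full sibs share both parents — two paths of length 2: r = 2·(1/2)^2 = 1/2).
Summing one r·B term per recipient: 2·0.25·0.136 + 3·0.25·0.458 + 4·0.5·0.217 = 0.8455.

0.8455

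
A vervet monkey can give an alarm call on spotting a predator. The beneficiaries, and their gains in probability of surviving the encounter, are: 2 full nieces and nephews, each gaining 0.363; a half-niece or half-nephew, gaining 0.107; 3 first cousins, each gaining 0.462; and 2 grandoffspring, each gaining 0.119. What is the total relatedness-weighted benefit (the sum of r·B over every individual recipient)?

r to a full niece or nephew = 1/4 (full aunt/uncle↔niece/nephew: two paths of length 3 through the shared grandparent pair: r = 2·(1/2)^3 = 1/4).
r to a half-niece or half-nephew = 1/8 (half-aunt/uncle↔niece/nephew: one path of length 3: r = (1/2)^3 = 1/8).
r to a first cousin = 0.125 (first cousins share one grandparent pair — two paths of length 4: r = 2·(1/2)^4 = 1/8).
r to a grandoffspring = 0.25 (two parent–offspring links: r = (1/2)^2 = 1/4).
Summing one r·B term per recipient: 2·0.25·0.363 + 1·0.125·0.107 + 3·0.125·0.462 + 2·0.25·0.119 = 0.427625.

0.427625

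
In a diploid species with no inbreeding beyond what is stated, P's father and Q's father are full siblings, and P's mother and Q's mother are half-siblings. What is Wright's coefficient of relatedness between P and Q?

0.1875

With two independent routes of shared ancestry, r is the sum of the two contributions.
P and Q are related in two ways: first cousins through their fathers (r = 1/8) and half first cousins through their mothers (r = 1/16).
r = 1/8 + 1/16 = 0.1875.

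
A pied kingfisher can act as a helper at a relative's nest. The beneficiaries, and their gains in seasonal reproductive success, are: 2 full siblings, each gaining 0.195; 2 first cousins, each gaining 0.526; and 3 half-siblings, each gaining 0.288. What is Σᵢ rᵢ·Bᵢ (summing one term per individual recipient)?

r to a full sibling = 1/2 (full sibs share both parents — two paths of length 2: r = 2·(1/2)^2 = 1/2).
r to a first cousin = 0.125 (first cousins share one grandparent pair — two paths of length 4: r = 2·(1/2)^4 = 1/8).
r to a half-sibling = 0.25 (half-sibs share one parent — one path of length 2: r = (1/2)^2 = 1/4).
Summing one r·B term per recipient: 2·0.5·0.195 + 2·0.125·0.526 + 3·0.25·0.288 = 0.5425.

0.5425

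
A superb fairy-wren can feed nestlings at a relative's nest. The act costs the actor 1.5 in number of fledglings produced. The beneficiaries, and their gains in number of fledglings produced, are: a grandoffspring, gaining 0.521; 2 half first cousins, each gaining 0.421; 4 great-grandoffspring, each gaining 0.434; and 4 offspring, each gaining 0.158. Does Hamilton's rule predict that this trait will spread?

No

Hamilton's rule: the trait is favored when the sum of r·B over every recipient exceeds the actor's cost C.
r to a grandoffspring = 0.25 (two parent–offspring links: r = (1/2)^2 = 1/4).
r to a half first cousin = 0.0625 (half first cousins share one grandparent — one path of length 4: r = (1/2)^4 = 1/16).
r to a great-grandoffspring = 0.125 (three parent–offspring links: r = (1/2)^3 = 1/8).
r to an offspring = 0.5 (one parent–offspring link: r = (1/2)^1 = 1/2).
Summing one r·B term per recipient: 1·0.25·0.521 + 2·0.0625·0.421 + 4·0.125·0.434 + 4·0.5·0.158 = 0.715875.
0.715875 < 1.5: the indirect benefit is less than the cost.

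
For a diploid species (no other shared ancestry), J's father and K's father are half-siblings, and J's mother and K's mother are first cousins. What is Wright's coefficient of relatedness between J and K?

Independent pedigree routes through distinct common ancestors add.
J and K are related in two ways: half first cousins through their fathers (r = 1/16) and second cousins through their mothers (r = 1/32).
r = 1/16 + 1/32 = 0.09375.

0.09375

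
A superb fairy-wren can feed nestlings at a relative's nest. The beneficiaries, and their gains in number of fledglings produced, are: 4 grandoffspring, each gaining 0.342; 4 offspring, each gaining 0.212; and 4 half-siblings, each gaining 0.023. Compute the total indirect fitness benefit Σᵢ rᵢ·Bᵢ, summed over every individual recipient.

r to a grandoffspring = 0.25 (two parent–offspring links: r = (1/2)^2 = 1/4).
r to an offspring = 0.5 (one parent–offspring link: r = (1/2)^1 = 1/2).
r to a half-sibling = 0.25 (half-sibs share one parent — one path of length 2: r = (1/2)^2 = 1/4).
Summing one r·B term per recipient: 4·0.25·0.342 + 4·0.5·0.212 + 4·0.25·0.023 = 0.789.

0.789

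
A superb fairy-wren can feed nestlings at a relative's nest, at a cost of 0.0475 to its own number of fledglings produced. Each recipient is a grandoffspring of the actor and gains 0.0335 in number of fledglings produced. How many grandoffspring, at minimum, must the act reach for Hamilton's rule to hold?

r to a grandoffspring = 1/4 (two parent–offspring links: r = (1/2)^2 = 1/4).
Hamilton's rule: n·r·B > C  ⇒  n > C/(r·B) = 0.0475/(0.25·0.0335) = 5.672.
The smallest integer exceeding 5.672 is 6.

6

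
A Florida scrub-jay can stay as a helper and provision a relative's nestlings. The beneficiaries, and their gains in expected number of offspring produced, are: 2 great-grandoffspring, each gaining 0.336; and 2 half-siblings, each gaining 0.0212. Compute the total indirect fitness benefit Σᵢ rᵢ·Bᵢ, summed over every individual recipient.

r to a great-grandoffspring = 0.125 (three parent–offspring links: r = (1/2)^3 = 1/8).
r to a half-sibling = 1/4 (half-sibs share one parent — one path of length 2: r = (1/2)^2 = 1/4).
Summing one r·B term per recipient: 2·0.125·0.336 + 2·0.25·0.0212 = 0.0946.

0.0946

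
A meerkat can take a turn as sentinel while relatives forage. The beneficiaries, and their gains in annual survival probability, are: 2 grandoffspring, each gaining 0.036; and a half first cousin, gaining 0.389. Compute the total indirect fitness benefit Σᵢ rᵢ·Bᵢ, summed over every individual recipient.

r to a grandoffspring = 1/4 (two parent–offspring links: r = (1/2)^2 = 1/4).
r to a half first cousin = 1/16 (half first cousins share one grandparent — one path of length 4: r = (1/2)^4 = 1/16).
Summing one r·B term per recipient: 2·0.25·0.036 + 1·0.0625·0.389 = 0.0423125.

0.0423125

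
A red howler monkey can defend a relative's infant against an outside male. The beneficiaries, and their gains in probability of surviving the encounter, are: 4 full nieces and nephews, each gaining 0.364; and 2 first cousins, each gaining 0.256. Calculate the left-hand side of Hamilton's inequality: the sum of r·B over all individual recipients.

r to a full niece or nephew = 1/4 (full aunt/uncle↔niece/nephew: two paths of length 3 through the shared grandparent pair: r = 2·(1/2)^3 = 1/4).
r to a first cousin = 1/8 (first cousins share one grandparent pair — two paths of length 4: r = 2·(1/2)^4 = 1/8).
Summing one r·B term per recipient: 4·0.25·0.364 + 2·0.125·0.256 = 0.428.

0.428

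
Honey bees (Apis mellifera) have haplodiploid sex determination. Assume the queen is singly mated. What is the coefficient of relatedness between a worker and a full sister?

Haplodiploid full sisters inherit their father's entire haploid genome identically (contributing 1/2) and on average half of their mother's contribution (1/2 · 1/2 = 1/4); r = 1/2 + 1/4 = 3/4.

0.75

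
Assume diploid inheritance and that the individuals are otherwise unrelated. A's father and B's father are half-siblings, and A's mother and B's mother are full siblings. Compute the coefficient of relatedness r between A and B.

0.1875

Wright's path rule: contributions from independent ancestry routes add.
A and B are related in two ways: half first cousins through their fathers (r = 1/16) and first cousins through their mothers (r = 1/8).
r = 1/16 + 1/8 = 0.1875.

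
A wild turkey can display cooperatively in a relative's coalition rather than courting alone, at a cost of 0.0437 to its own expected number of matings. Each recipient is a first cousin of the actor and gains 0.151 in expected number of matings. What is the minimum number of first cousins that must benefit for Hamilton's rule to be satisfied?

3

r to a first cousin = 0.125 (first cousins share one grandparent pair — two paths of length 4: r = 2·(1/2)^4 = 1/8).
Hamilton's rule: n·r·B > C  ⇒  n > C/(r·B) = 0.0437/(0.125·0.151) = 2.315.
The smallest integer exceeding 2.315 is 3.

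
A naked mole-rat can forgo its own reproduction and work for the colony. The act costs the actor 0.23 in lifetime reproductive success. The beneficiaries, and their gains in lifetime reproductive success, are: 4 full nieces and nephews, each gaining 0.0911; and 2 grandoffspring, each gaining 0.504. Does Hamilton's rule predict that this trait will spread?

Hamilton's rule: the trait is favored when the sum of r·B over every recipient exceeds the actor's cost C.
r to a full niece or nephew = 1/4 (full aunt/uncle↔niece/nephew: two paths of length 3 through the shared grandparent pair: r = 2·(1/2)^3 = 1/4).
r to a grandoffspring = 0.25 (two parent–offspring links: r = (1/2)^2 = 1/4).
Summing one r·B term per recipient: 4·0.25·0.0911 + 2·0.25·0.504 = 0.3431.
0.3431 > 0.23: the indirect benefit exceeds the cost.

Yes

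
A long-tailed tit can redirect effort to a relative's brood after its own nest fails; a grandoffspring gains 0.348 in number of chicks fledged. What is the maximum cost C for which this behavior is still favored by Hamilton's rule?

r to a grandoffspring = 1/4 (two parent–offspring links: r = (1/2)^2 = 1/4).
Hamilton's rule: n·r·B > C, so the trait is favored while C < n·r·B = 1·0.25·0.348 = 0.087.

0.087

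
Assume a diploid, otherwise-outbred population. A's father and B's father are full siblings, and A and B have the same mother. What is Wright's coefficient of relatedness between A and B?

0.375

Wright's path rule: contributions from independent ancestry routes add.
A and B are related in two ways: first cousins through their fathers (r = 1/8) and half-sibs through their shared mother (r = 1/4).
r = 1/8 + 1/4 = 0.375.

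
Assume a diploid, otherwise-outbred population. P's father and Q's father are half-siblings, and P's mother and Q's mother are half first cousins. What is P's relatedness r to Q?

0.078125

Wright's path rule: contributions from independent ancestry routes add.
P and Q are related in two ways: half first cousins through their fathers (r = 1/16) and half second cousins through their mothers (r = 1/64).
r = 1/16 + 1/64 = 0.078125.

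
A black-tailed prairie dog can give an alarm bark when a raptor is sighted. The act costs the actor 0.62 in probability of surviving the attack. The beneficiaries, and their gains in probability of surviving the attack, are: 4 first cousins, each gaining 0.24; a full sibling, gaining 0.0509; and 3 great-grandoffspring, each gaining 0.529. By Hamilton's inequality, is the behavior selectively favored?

Hamilton's rule: the trait is favored when the sum of r·B over every recipient exceeds the actor's cost C.
r to a first cousin = 1/8 (first cousins share one grandparent pair — two paths of length 4: r = 2·(1/2)^4 = 1/8).
r to a full sibling = 1/2 (full sibs share both parents — two paths of length 2: r = 2·(1/2)^2 = 1/2).
r to a great-grandoffspring = 1/8 (three parent–offspring links: r = (1/2)^3 = 1/8).
Summing one r·B term per recipient: 4·0.125·0.24 + 1·0.5·0.0509 + 3·0.125·0.529 = 0.343825.
0.343825 < 0.62: the indirect benefit is less than the cost.

No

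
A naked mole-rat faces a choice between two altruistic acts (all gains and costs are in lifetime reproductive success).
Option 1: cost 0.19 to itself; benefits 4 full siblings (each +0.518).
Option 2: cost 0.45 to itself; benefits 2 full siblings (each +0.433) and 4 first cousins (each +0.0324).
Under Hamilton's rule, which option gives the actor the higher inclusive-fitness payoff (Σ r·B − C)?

Option 1: r to a full sibling = 0.5.
Option 1: Σ r·B − C = (4·0.5·0.518) − 0.19 = 0.846.
Option 2: r to a full sibling = 0.5.
Option 2: r to a first cousin = 0.125.
Option 2: Σ r·B − C = (2·0.5·0.433 + 4·0.125·0.0324) − 0.45 = -0.0008.
Option 1 has the higher net inclusive-fitness payoff.

Option 1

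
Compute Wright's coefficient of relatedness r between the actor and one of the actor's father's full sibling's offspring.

0.125

Each parent–offspring link contributes a factor of 1/2, and independent paths through distinct common ancestors add.
First cousins share one grandparent pair — two paths of length 4: r = 2·(1/2)^4 = 1/8.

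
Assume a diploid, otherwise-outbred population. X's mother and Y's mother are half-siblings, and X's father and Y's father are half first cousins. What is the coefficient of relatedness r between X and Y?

Wright's path rule: contributions from independent ancestry routes add.
X and Y are related in two ways: half first cousins through their mothers (r = 1/16) and half second cousins through their fathers (r = 1/64).
r = 1/16 + 1/64 = 0.078125.

0.078125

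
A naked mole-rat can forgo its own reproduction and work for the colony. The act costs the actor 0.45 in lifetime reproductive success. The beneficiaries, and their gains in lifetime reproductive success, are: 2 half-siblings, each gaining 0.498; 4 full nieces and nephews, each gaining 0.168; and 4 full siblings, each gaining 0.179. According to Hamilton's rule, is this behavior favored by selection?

Yes

Hamilton's rule: the trait is favored when the sum of r·B over every recipient exceeds the actor's cost C.
r to a half-sibling = 0.25 (half-sibs share one parent — one path of length 2: r = (1/2)^2 = 1/4).
r to a full niece or nephew = 0.25 (full aunt/uncle↔niece/nephew: two paths of length 3 through the shared grandparent pair: r = 2·(1/2)^3 = 1/4).
r to a full sibling = 1/2 (full sibs share both parents — two paths of length 2: r = 2·(1/2)^2 = 1/2).
Summing one r·B term per recipient: 2·0.25·0.498 + 4·0.25·0.168 + 4·0.5·0.179 = 0.775.
0.775 > 0.45: the indirect benefit exceeds the cost.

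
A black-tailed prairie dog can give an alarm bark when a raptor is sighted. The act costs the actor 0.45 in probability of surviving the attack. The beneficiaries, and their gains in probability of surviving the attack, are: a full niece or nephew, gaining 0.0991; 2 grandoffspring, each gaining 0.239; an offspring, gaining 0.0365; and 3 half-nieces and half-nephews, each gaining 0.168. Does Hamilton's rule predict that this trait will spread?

No

Hamilton's rule: the trait is favored when the sum of r·B over every recipient exceeds the actor's cost C.
r to a full niece or nephew = 1/4 (full aunt/uncle↔niece/nephew: two paths of length 3 through the shared grandparent pair: r = 2·(1/2)^3 = 1/4).
r to a grandoffspring = 0.25 (two parent–offspring links: r = (1/2)^2 = 1/4).
r to an offspring = 1/2 (one parent–offspring link: r = (1/2)^1 = 1/2).
r to a half-niece or half-nephew = 0.125 (half-aunt/uncle↔niece/nephew: one path of length 3: r = (1/2)^3 = 1/8).
Summing one r·B term per recipient: 1·0.25·0.0991 + 2·0.25·0.239 + 1·0.5·0.0365 + 3·0.125·0.168 = 0.225525.
0.225525 < 0.45: the indirect benefit is less than the cost.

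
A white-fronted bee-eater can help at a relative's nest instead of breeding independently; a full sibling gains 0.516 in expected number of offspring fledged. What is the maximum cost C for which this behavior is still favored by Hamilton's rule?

0.258

r to a full sibling = 1/2 (full sibs share both parents — two paths of length 2: r = 2·(1/2)^2 = 1/2).
Hamilton's rule: n·r·B > C, so the trait is favored while C < n·r·B = 1·0.5·0.516 = 0.258.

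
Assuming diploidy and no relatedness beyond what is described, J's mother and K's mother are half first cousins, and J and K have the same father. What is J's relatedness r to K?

0.265625

With two independent routes of shared ancestry, r is the sum of the two contributions.
J and K are related in two ways: half second cousins through their mothers (r = 1/64) and half-sibs through their shared father (r = 1/4).
r = 1/64 + 1/4 = 0.265625.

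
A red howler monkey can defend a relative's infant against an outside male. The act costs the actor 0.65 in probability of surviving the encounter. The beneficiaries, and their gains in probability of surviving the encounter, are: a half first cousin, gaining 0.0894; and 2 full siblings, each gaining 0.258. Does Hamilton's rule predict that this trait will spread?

No

Hamilton's rule: the trait is favored when the sum of r·B over every recipient exceeds the actor's cost C.
r to a half first cousin = 1/16 (half first cousins share one grandparent — one path of length 4: r = (1/2)^4 = 1/16).
r to a full sibling = 0.5 (full sibs share both parents — two paths of length 2: r = 2·(1/2)^2 = 1/2).
Summing one r·B term per recipient: 1·0.0625·0.0894 + 2·0.5·0.258 = 0.2635875.
0.2635875 < 0.65: the indirect benefit is less than the cost.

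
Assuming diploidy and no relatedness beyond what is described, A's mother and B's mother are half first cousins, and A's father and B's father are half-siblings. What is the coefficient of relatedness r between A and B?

Relatedness sums over independent paths through distinct common ancestors.
A and B are related in two ways: half second cousins through their mothers (r = 1/64) and half first cousins through their fathers (r = 1/16).
r = 1/64 + 1/16 = 0.078125.

0.078125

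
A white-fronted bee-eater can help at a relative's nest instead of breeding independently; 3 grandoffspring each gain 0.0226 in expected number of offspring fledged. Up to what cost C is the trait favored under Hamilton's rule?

0.01695

r to a grandoffspring = 0.25 (two parent–offspring links: r = (1/2)^2 = 1/4).
Hamilton's rule: n·r·B > C, so the trait is favored while C < n·r·B = 3·0.25·0.0226 = 0.01695.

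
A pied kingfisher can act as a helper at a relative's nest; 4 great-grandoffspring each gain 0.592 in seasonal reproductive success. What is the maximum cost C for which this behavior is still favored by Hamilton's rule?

r to a great-grandoffspring = 0.125 (three parent–offspring links: r = (1/2)^3 = 1/8).
Hamilton's rule: n·r·B > C, so the trait is favored while C < n·r·B = 4·0.125·0.592 = 0.296.

0.296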